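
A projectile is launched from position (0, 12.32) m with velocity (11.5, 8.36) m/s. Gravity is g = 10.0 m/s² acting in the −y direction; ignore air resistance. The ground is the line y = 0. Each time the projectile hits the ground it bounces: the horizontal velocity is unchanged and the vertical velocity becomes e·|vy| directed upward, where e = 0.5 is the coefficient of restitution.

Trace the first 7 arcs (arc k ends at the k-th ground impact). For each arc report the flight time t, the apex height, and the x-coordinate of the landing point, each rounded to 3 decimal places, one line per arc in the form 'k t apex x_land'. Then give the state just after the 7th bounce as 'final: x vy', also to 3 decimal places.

Arc 1: start y=12.320, vy=8.360 → t=2.614, apex=15.814, x_land=30.066, impact vy=-17.785
  bounce: vy ← 0.5·17.785 = 8.892
Arc 2: start y=0.000, vy=8.892 → t=1.778, apex=3.954, x_land=50.518, impact vy=-8.892
  bounce: vy ← 0.5·8.892 = 4.446
Arc 3: start y=0.000, vy=4.446 → t=0.889, apex=0.988, x_land=60.745, impact vy=-4.446
  bounce: vy ← 0.5·4.446 = 2.223
Arc 4: start y=0.000, vy=2.223 → t=0.445, apex=0.247, x_land=65.858, impact vy=-2.223
  bounce: vy ← 0.5·2.223 = 1.112
Arc 5: start y=0.000, vy=1.112 → t=0.222, apex=0.062, x_land=68.414, impact vy=-1.112
  bounce: vy ← 0.5·1.112 = 0.556
Arc 6: start y=0.000, vy=0.556 → t=0.111, apex=0.015, x_land=69.692, impact vy=-0.556
  bounce: vy ← 0.5·0.556 = 0.278
Arc 7: start y=0.000, vy=0.278 → t=0.056, apex=0.004, x_land=70.332, impact vy=-0.278
  bounce: vy ← 0.5·0.278 = 0.139

1 2.614 15.814 30.066
2 1.778 3.954 50.518
3 0.889 0.988 60.745
4 0.445 0.247 65.858
5 0.222 0.062 68.414
6 0.111 0.015 69.692
7 0.056 0.004 70.332
final: 70.332 0.139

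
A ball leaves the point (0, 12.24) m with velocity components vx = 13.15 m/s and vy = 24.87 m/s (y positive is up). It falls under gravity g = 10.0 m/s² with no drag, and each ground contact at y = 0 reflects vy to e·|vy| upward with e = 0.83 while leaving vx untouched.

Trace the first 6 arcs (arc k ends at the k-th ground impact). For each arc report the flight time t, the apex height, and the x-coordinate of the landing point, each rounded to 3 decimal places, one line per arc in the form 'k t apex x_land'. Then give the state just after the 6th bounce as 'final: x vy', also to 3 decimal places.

1 5.425 43.166 71.342
2 4.877 29.737 135.480
3 4.048 20.486 188.715
4 3.360 14.113 232.900
5 2.789 9.722 269.574
6 2.315 6.698 300.013
final: 300.013 9.606

Arc 1: start y=12.240, vy=24.870 → t=5.425, apex=43.166, x_land=71.342, impact vy=-29.382
  bounce: vy ← 0.83·29.382 = 24.387
Arc 2: start y=0.000, vy=24.387 → t=4.877, apex=29.737, x_land=135.480, impact vy=-24.387
  bounce: vy ← 0.83·24.387 = 20.241
Arc 3: start y=0.000, vy=20.241 → t=4.048, apex=20.486, x_land=188.715, impact vy=-20.241
  bounce: vy ← 0.83·20.241 = 16.800
Arc 4: start y=0.000, vy=16.800 → t=3.360, apex=14.113, x_land=232.900, impact vy=-16.800
  bounce: vy ← 0.83·16.800 = 13.944
Arc 5: start y=0.000, vy=13.944 → t=2.789, apex=9.722, x_land=269.574, impact vy=-13.944
  bounce: vy ← 0.83·13.944 = 11.574
Arc 6: start y=0.000, vy=11.574 → t=2.315, apex=6.698, x_land=300.013, impact vy=-11.574
  bounce: vy ← 0.83·11.574 = 9.606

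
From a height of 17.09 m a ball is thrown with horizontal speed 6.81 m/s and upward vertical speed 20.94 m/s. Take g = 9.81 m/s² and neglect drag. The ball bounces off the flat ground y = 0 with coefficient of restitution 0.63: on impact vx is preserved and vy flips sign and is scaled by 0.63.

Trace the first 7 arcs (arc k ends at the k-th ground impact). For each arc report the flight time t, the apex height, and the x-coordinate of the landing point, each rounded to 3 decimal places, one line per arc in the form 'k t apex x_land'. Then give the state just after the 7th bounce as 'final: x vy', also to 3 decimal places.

Arc 1: start y=17.090, vy=20.940 → t=4.970, apex=39.439, x_land=33.847, impact vy=-27.817
  bounce: vy ← 0.63·27.817 = 17.525
Arc 2: start y=0.000, vy=17.525 → t=3.573, apex=15.653, x_land=58.178, impact vy=-17.525
  bounce: vy ← 0.63·17.525 = 11.041
Arc 3: start y=0.000, vy=11.041 → t=2.251, apex=6.213, x_land=73.506, impact vy=-11.041
  bounce: vy ← 0.63·11.041 = 6.956
Arc 4: start y=0.000, vy=6.956 → t=1.418, apex=2.466, x_land=83.163, impact vy=-6.956
  bounce: vy ← 0.63·6.956 = 4.382
Arc 5: start y=0.000, vy=4.382 → t=0.893, apex=0.979, x_land=89.247, impact vy=-4.382
  bounce: vy ← 0.63·4.382 = 2.761
Arc 6: start y=0.000, vy=2.761 → t=0.563, apex=0.388, x_land=93.080, impact vy=-2.761
  bounce: vy ← 0.63·2.761 = 1.739
Arc 7: start y=0.000, vy=1.739 → t=0.355, apex=0.154, x_land=95.495, impact vy=-1.739
  bounce: vy ← 0.63·1.739 = 1.096

1 4.970 39.439 33.847
2 3.573 15.653 58.178
3 2.251 6.213 73.506
4 1.418 2.466 83.163
5 0.893 0.979 89.247
6 0.563 0.388 93.080
7 0.355 0.154 95.495
final: 95.495 1.096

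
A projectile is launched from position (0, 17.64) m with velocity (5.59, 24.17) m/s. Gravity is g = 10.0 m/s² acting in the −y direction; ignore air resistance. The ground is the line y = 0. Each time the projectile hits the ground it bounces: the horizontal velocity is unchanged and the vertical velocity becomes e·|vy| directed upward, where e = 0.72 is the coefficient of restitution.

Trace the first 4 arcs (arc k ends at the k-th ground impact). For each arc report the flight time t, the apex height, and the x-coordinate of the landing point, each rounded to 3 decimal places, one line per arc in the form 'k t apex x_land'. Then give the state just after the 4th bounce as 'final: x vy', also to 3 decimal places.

1 5.478 46.849 30.622
2 4.408 24.287 55.262
3 3.174 12.590 73.003
4 2.285 6.527 85.776
final: 85.776 8.226

Arc 1: start y=17.640, vy=24.170 → t=5.478, apex=46.849, x_land=30.622, impact vy=-30.610
  bounce: vy ← 0.72·30.610 = 22.039
Arc 2: start y=0.000, vy=22.039 → t=4.408, apex=24.287, x_land=55.262, impact vy=-22.039
  bounce: vy ← 0.72·22.039 = 15.868
Arc 3: start y=0.000, vy=15.868 → t=3.174, apex=12.590, x_land=73.003, impact vy=-15.868
  bounce: vy ← 0.72·15.868 = 11.425
Arc 4: start y=0.000, vy=11.425 → t=2.285, apex=6.527, x_land=85.776, impact vy=-11.425
  bounce: vy ← 0.72·11.425 = 8.226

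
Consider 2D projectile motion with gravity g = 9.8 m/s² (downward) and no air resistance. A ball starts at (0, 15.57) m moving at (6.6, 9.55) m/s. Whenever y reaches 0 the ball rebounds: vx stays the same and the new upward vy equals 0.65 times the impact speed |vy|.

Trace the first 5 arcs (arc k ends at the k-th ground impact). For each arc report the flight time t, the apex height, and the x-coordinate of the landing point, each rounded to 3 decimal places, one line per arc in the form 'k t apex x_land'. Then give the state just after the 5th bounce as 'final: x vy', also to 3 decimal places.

Arc 1: start y=15.570, vy=9.550 → t=3.006, apex=20.223, x_land=19.840, impact vy=-19.909
  bounce: vy ← 0.65·19.909 = 12.941
Arc 2: start y=0.000, vy=12.941 → t=2.641, apex=8.544, x_land=37.271, impact vy=-12.941
  bounce: vy ← 0.65·12.941 = 8.412
Arc 3: start y=0.000, vy=8.412 → t=1.717, apex=3.610, x_land=48.600, impact vy=-8.412
  bounce: vy ← 0.65·8.412 = 5.468
Arc 4: start y=0.000, vy=5.468 → t=1.116, apex=1.525, x_land=55.965, impact vy=-5.468
  bounce: vy ← 0.65·5.468 = 3.554
Arc 5: start y=0.000, vy=3.554 → t=0.725, apex=0.644, x_land=60.752, impact vy=-3.554
  bounce: vy ← 0.65·3.554 = 2.310

1 3.006 20.223 19.840
2 2.641 8.544 37.271
3 1.717 3.610 48.600
4 1.116 1.525 55.965
5 0.725 0.644 60.752
final: 60.752 2.310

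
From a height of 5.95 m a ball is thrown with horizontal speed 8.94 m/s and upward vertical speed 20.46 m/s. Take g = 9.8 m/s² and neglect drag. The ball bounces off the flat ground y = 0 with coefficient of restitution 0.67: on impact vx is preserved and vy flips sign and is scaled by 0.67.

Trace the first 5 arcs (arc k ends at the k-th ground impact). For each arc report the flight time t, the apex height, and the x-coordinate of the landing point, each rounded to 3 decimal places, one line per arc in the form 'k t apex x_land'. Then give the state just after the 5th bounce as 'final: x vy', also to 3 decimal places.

Arc 1: start y=5.950, vy=20.460 → t=4.448, apex=27.308, x_land=39.769, impact vy=-23.135
  bounce: vy ← 0.67·23.135 = 15.500
Arc 2: start y=0.000, vy=15.500 → t=3.163, apex=12.258, x_land=68.050, impact vy=-15.500
  bounce: vy ← 0.67·15.500 = 10.385
Arc 3: start y=0.000, vy=10.385 → t=2.119, apex=5.503, x_land=86.998, impact vy=-10.385
  bounce: vy ← 0.67·10.385 = 6.958
Arc 4: start y=0.000, vy=6.958 → t=1.420, apex=2.470, x_land=99.693, impact vy=-6.958
  bounce: vy ← 0.67·6.958 = 4.662
Arc 5: start y=0.000, vy=4.662 → t=0.951, apex=1.109, x_land=108.199, impact vy=-4.662
  bounce: vy ← 0.67·4.662 = 3.124

1 4.448 27.308 39.769
2 3.163 12.258 68.050
3 2.119 5.503 86.998
4 1.420 2.470 99.693
5 0.951 1.109 108.199
final: 108.199 3.124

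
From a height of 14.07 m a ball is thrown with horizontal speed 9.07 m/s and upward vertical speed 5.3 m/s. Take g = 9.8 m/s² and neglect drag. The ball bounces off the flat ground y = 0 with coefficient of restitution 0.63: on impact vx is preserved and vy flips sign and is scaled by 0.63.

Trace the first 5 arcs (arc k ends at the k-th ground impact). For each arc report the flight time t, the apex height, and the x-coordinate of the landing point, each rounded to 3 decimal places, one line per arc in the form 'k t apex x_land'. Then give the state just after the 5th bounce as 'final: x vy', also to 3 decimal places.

1 2.320 15.503 21.038
2 2.241 6.153 41.366
3 1.412 2.442 54.173
4 0.890 0.969 62.241
5 0.560 0.385 67.324
final: 67.324 1.730

Arc 1: start y=14.070, vy=5.300 → t=2.320, apex=15.503, x_land=21.038, impact vy=-17.432
  bounce: vy ← 0.63·17.432 = 10.982
Arc 2: start y=0.000, vy=10.982 → t=2.241, apex=6.153, x_land=41.366, impact vy=-10.982
  bounce: vy ← 0.63·10.982 = 6.919
Arc 3: start y=0.000, vy=6.919 → t=1.412, apex=2.442, x_land=54.173, impact vy=-6.919
  bounce: vy ← 0.63·6.919 = 4.359
Arc 4: start y=0.000, vy=4.359 → t=0.890, apex=0.969, x_land=62.241, impact vy=-4.359
  bounce: vy ← 0.63·4.359 = 2.746
Arc 5: start y=0.000, vy=2.746 → t=0.560, apex=0.385, x_land=67.324, impact vy=-2.746
  bounce: vy ← 0.63·2.746 = 1.730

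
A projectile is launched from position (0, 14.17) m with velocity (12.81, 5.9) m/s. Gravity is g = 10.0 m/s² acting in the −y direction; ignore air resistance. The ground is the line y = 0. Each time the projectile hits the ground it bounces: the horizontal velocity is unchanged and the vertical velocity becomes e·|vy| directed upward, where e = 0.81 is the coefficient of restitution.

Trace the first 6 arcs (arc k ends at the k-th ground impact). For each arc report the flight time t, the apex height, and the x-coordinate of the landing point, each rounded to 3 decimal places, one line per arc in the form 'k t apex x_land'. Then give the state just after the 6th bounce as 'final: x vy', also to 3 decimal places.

Arc 1: start y=14.170, vy=5.900 → t=2.374, apex=15.911, x_land=30.409, impact vy=-17.838
  bounce: vy ← 0.81·17.838 = 14.449
Arc 2: start y=0.000, vy=14.449 → t=2.890, apex=10.439, x_land=67.428, impact vy=-14.449
  bounce: vy ← 0.81·14.449 = 11.704
Arc 3: start y=0.000, vy=11.704 → t=2.341, apex=6.849, x_land=97.413, impact vy=-11.704
  bounce: vy ← 0.81·11.704 = 9.480
Arc 4: start y=0.000, vy=9.480 → t=1.896, apex=4.494, x_land=121.701, impact vy=-9.480
  bounce: vy ← 0.81·9.480 = 7.679
Arc 5: start y=0.000, vy=7.679 → t=1.536, apex=2.948, x_land=141.374, impact vy=-7.679
  bounce: vy ← 0.81·7.679 = 6.220
Arc 6: start y=0.000, vy=6.220 → t=1.244, apex=1.934, x_land=157.309, impact vy=-6.220
  bounce: vy ← 0.81·6.220 = 5.038

1 2.374 15.911 30.409
2 2.890 10.439 67.428
3 2.341 6.849 97.413
4 1.896 4.494 121.701
5 1.536 2.948 141.374
6 1.244 1.934 157.309
final: 157.309 5.038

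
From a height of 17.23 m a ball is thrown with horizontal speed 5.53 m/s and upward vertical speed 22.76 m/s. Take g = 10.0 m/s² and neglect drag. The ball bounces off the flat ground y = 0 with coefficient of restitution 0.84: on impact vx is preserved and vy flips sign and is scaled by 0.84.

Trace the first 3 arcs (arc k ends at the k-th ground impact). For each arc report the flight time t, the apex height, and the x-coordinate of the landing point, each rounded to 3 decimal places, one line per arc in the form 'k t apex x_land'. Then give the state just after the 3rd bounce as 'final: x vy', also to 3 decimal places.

1 5.213 43.131 28.828
2 4.934 30.433 56.114
3 4.145 21.474 79.035
final: 79.035 17.408

Arc 1: start y=17.230, vy=22.760 → t=5.213, apex=43.131, x_land=28.828, impact vy=-29.370
  bounce: vy ← 0.84·29.370 = 24.671
Arc 2: start y=0.000, vy=24.671 → t=4.934, apex=30.433, x_land=56.114, impact vy=-24.671
  bounce: vy ← 0.84·24.671 = 20.724
Arc 3: start y=0.000, vy=20.724 → t=4.145, apex=21.474, x_land=79.035, impact vy=-20.724
  bounce: vy ← 0.84·20.724 = 17.408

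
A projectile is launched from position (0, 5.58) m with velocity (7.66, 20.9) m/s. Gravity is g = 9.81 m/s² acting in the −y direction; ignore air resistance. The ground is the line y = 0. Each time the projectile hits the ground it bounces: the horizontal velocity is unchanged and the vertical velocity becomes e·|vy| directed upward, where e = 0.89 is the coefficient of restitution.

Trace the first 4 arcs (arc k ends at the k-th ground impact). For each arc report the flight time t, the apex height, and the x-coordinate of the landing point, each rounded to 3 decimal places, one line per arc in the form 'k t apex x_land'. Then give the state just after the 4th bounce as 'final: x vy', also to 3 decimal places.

Arc 1: start y=5.580, vy=20.900 → t=4.513, apex=27.844, x_land=34.570, impact vy=-23.373
  bounce: vy ← 0.89·23.373 = 20.802
Arc 2: start y=0.000, vy=20.802 → t=4.241, apex=22.055, x_land=67.055, impact vy=-20.802
  bounce: vy ← 0.89·20.802 = 18.514
Arc 3: start y=0.000, vy=18.514 → t=3.774, apex=17.470, x_land=95.968, impact vy=-18.514
  bounce: vy ← 0.89·18.514 = 16.477
Arc 4: start y=0.000, vy=16.477 → t=3.359, apex=13.838, x_land=121.700, impact vy=-16.477
  bounce: vy ← 0.89·16.477 = 14.665

1 4.513 27.844 34.570
2 4.241 22.055 67.055
3 3.774 17.470 95.968
4 3.359 13.838 121.700
final: 121.700 14.665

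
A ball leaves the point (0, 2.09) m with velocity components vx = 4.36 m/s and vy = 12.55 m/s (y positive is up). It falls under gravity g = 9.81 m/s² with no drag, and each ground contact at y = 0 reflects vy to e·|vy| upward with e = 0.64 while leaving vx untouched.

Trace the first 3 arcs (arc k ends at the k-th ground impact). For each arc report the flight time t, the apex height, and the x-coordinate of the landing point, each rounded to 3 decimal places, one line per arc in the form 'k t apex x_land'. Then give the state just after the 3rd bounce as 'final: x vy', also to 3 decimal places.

Arc 1: start y=2.090, vy=12.550 → t=2.716, apex=10.118, x_land=11.840, impact vy=-14.089
  bounce: vy ← 0.64·14.089 = 9.017
Arc 2: start y=0.000, vy=9.017 → t=1.838, apex=4.144, x_land=19.855, impact vy=-9.017
  bounce: vy ← 0.64·9.017 = 5.771
Arc 3: start y=0.000, vy=5.771 → t=1.177, apex=1.697, x_land=24.985, impact vy=-5.771
  bounce: vy ← 0.64·5.771 = 3.693

1 2.716 10.118 11.840
2 1.838 4.144 19.855
3 1.177 1.697 24.985
final: 24.985 3.693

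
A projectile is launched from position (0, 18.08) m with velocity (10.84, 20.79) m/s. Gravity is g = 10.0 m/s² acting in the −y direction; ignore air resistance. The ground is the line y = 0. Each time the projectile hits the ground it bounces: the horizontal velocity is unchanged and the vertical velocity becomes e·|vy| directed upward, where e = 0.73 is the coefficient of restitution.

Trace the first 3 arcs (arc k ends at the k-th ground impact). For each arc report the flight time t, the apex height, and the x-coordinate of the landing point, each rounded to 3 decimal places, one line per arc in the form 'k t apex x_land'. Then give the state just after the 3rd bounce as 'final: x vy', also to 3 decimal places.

Arc 1: start y=18.080, vy=20.790 → t=4.896, apex=39.691, x_land=53.078, impact vy=-28.175
  bounce: vy ← 0.73·28.175 = 20.568
Arc 2: start y=0.000, vy=20.568 → t=4.114, apex=21.151, x_land=97.669, impact vy=-20.568
  bounce: vy ← 0.73·20.568 = 15.014
Arc 3: start y=0.000, vy=15.014 → t=3.003, apex=11.272, x_land=130.220, impact vy=-15.014
  bounce: vy ← 0.73·15.014 = 10.961

1 4.896 39.691 53.078
2 4.114 21.151 97.669
3 3.003 11.272 130.220
final: 130.220 10.961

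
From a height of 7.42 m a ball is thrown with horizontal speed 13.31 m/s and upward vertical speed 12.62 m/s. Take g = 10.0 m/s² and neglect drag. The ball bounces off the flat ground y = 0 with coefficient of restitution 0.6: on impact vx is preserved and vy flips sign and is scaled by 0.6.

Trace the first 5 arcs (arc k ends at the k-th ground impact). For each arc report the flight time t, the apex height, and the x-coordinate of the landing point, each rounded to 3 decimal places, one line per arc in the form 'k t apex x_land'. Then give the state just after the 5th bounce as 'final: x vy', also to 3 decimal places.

Arc 1: start y=7.420, vy=12.620 → t=3.016, apex=15.383, x_land=40.143, impact vy=-17.540
  bounce: vy ← 0.6·17.540 = 10.524
Arc 2: start y=0.000, vy=10.524 → t=2.105, apex=5.538, x_land=68.159, impact vy=-10.524
  bounce: vy ← 0.6·10.524 = 6.315
Arc 3: start y=0.000, vy=6.315 → t=1.263, apex=1.994, x_land=84.968, impact vy=-6.315
  bounce: vy ← 0.6·6.315 = 3.789
Arc 4: start y=0.000, vy=3.789 → t=0.758, apex=0.718, x_land=95.054, impact vy=-3.789
  bounce: vy ← 0.6·3.789 = 2.273
Arc 5: start y=0.000, vy=2.273 → t=0.455, apex=0.258, x_land=101.105, impact vy=-2.273
  bounce: vy ← 0.6·2.273 = 1.364

1 3.016 15.383 40.143
2 2.105 5.538 68.159
3 1.263 1.994 84.968
4 0.758 0.718 95.054
5 0.455 0.258 101.105
final: 101.105 1.364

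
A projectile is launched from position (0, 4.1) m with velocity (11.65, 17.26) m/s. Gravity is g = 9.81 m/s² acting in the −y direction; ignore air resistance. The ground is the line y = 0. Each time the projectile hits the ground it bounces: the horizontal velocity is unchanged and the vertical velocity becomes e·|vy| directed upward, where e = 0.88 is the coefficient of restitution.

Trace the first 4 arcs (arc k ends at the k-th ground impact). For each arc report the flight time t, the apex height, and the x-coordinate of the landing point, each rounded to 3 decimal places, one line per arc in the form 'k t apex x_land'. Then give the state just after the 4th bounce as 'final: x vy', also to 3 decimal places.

1 3.742 19.284 43.597
2 3.490 14.933 84.252
3 3.071 11.564 120.029
4 2.702 8.956 151.512
final: 151.512 11.665

Arc 1: start y=4.100, vy=17.260 → t=3.742, apex=19.284, x_land=43.597, impact vy=-19.451
  bounce: vy ← 0.88·19.451 = 17.117
Arc 2: start y=0.000, vy=17.117 → t=3.490, apex=14.933, x_land=84.252, impact vy=-17.117
  bounce: vy ← 0.88·17.117 = 15.063
Arc 3: start y=0.000, vy=15.063 → t=3.071, apex=11.564, x_land=120.029, impact vy=-15.063
  bounce: vy ← 0.88·15.063 = 13.255
Arc 4: start y=0.000, vy=13.255 → t=2.702, apex=8.956, x_land=151.512, impact vy=-13.255
  bounce: vy ← 0.88·13.255 = 11.665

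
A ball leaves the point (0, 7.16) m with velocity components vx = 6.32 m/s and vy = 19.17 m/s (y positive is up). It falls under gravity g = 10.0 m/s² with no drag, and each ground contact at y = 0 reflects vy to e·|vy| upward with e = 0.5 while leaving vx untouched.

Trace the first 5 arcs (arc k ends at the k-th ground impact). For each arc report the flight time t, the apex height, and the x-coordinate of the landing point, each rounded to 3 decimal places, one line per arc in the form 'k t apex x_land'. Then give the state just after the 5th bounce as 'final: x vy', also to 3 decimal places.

Arc 1: start y=7.160, vy=19.170 → t=4.177, apex=25.534, x_land=26.398, impact vy=-22.598
  bounce: vy ← 0.5·22.598 = 11.299
Arc 2: start y=0.000, vy=11.299 → t=2.260, apex=6.384, x_land=40.680, impact vy=-11.299
  bounce: vy ← 0.5·11.299 = 5.650
Arc 3: start y=0.000, vy=5.650 → t=1.130, apex=1.596, x_land=47.821, impact vy=-5.650
  bounce: vy ← 0.5·5.650 = 2.825
Arc 4: start y=0.000, vy=2.825 → t=0.565, apex=0.399, x_land=51.392, impact vy=-2.825
  bounce: vy ← 0.5·2.825 = 1.412
Arc 5: start y=0.000, vy=1.412 → t=0.282, apex=0.100, x_land=53.177, impact vy=-1.412
  bounce: vy ← 0.5·1.412 = 0.706

1 4.177 25.534 26.398
2 2.260 6.384 40.680
3 1.130 1.596 47.821
4 0.565 0.399 51.392
5 0.282 0.100 53.177
final: 53.177 0.706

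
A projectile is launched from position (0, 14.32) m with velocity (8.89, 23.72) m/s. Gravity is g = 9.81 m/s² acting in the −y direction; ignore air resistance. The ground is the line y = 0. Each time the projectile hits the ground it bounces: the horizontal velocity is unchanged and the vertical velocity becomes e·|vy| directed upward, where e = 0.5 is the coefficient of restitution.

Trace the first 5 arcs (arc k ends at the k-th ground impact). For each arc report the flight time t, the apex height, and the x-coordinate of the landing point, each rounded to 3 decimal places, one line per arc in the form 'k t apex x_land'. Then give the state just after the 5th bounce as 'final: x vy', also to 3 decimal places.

Arc 1: start y=14.320, vy=23.720 → t=5.379, apex=42.997, x_land=47.816, impact vy=-29.045
  bounce: vy ← 0.5·29.045 = 14.522
Arc 2: start y=0.000, vy=14.522 → t=2.961, apex=10.749, x_land=74.137, impact vy=-14.522
  bounce: vy ← 0.5·14.522 = 7.261
Arc 3: start y=0.000, vy=7.261 → t=1.480, apex=2.687, x_land=87.298, impact vy=-7.261
  bounce: vy ← 0.5·7.261 = 3.631
Arc 4: start y=0.000, vy=3.631 → t=0.740, apex=0.672, x_land=93.878, impact vy=-3.631
  bounce: vy ← 0.5·3.631 = 1.815
Arc 5: start y=0.000, vy=1.815 → t=0.370, apex=0.168, x_land=97.168, impact vy=-1.815
  bounce: vy ← 0.5·1.815 = 0.908

1 5.379 42.997 47.816
2 2.961 10.749 74.137
3 1.480 2.687 87.298
4 0.740 0.672 93.878
5 0.370 0.168 97.168
final: 97.168 0.908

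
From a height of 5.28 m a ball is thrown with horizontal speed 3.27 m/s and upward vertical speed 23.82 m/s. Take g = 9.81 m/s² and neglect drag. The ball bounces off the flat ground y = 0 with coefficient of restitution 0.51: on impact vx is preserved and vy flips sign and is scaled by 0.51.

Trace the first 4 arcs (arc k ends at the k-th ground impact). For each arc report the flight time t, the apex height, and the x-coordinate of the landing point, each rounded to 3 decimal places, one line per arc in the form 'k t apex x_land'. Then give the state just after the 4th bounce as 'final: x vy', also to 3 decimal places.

1 5.069 34.199 16.574
2 2.693 8.895 25.382
3 1.374 2.314 29.873
4 0.701 0.602 32.164
final: 32.164 1.752

Arc 1: start y=5.280, vy=23.820 → t=5.069, apex=34.199, x_land=16.574, impact vy=-25.903
  bounce: vy ← 0.51·25.903 = 13.211
Arc 2: start y=0.000, vy=13.211 → t=2.693, apex=8.895, x_land=25.382, impact vy=-13.211
  bounce: vy ← 0.51·13.211 = 6.737
Arc 3: start y=0.000, vy=6.737 → t=1.374, apex=2.314, x_land=29.873, impact vy=-6.737
  bounce: vy ← 0.51·6.737 = 3.436
Arc 4: start y=0.000, vy=3.436 → t=0.701, apex=0.602, x_land=32.164, impact vy=-3.436
  bounce: vy ← 0.51·3.436 = 1.752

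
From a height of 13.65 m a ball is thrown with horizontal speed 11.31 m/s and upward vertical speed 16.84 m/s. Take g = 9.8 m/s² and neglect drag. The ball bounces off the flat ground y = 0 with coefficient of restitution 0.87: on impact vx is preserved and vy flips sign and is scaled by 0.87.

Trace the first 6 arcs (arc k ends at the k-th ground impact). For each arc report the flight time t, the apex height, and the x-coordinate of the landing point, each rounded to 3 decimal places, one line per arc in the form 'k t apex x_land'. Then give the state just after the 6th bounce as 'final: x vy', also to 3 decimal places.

Arc 1: start y=13.650, vy=16.840 → t=4.114, apex=28.119, x_land=46.528, impact vy=-23.476
  bounce: vy ← 0.87·23.476 = 20.424
Arc 2: start y=0.000, vy=20.424 → t=4.168, apex=21.283, x_land=93.670, impact vy=-20.424
  bounce: vy ← 0.87·20.424 = 17.769
Arc 3: start y=0.000, vy=17.769 → t=3.626, apex=16.109, x_land=134.684, impact vy=-17.769
  bounce: vy ← 0.87·17.769 = 15.459
Arc 4: start y=0.000, vy=15.459 → t=3.155, apex=12.193, x_land=170.366, impact vy=-15.459
  bounce: vy ← 0.87·15.459 = 13.449
Arc 5: start y=0.000, vy=13.449 → t=2.745, apex=9.229, x_land=201.410, impact vy=-13.449
  bounce: vy ← 0.87·13.449 = 11.701
Arc 6: start y=0.000, vy=11.701 → t=2.388, apex=6.985, x_land=228.417, impact vy=-11.701
  bounce: vy ← 0.87·11.701 = 10.180

1 4.114 28.119 46.528
2 4.168 21.283 93.670
3 3.626 16.109 134.684
4 3.155 12.193 170.366
5 2.745 9.229 201.410
6 2.388 6.985 228.417
final: 228.417 10.180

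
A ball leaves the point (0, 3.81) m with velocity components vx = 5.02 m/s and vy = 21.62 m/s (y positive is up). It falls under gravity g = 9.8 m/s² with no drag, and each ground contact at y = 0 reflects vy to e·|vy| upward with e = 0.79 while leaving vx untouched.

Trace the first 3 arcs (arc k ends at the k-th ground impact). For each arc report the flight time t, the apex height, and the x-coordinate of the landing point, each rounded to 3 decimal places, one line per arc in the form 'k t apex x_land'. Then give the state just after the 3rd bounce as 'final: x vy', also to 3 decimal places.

1 4.582 27.658 23.001
2 3.754 17.261 41.845
3 2.966 10.773 56.732
final: 56.732 11.479

Arc 1: start y=3.810, vy=21.620 → t=4.582, apex=27.658, x_land=23.001, impact vy=-23.283
  bounce: vy ← 0.79·23.283 = 18.394
Arc 2: start y=0.000, vy=18.394 → t=3.754, apex=17.261, x_land=41.845, impact vy=-18.394
  bounce: vy ← 0.79·18.394 = 14.531
Arc 3: start y=0.000, vy=14.531 → t=2.966, apex=10.773, x_land=56.732, impact vy=-14.531
  bounce: vy ← 0.79·14.531 = 11.479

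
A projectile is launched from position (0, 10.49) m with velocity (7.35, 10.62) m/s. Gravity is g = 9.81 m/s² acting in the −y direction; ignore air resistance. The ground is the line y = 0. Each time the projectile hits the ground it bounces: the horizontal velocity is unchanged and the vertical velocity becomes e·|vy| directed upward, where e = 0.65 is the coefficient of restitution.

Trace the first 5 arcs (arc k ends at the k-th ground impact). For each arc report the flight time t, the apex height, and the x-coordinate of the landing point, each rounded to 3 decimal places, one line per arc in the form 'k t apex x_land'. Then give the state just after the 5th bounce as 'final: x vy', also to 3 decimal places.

Arc 1: start y=10.490, vy=10.620 → t=2.902, apex=16.238, x_land=21.330, impact vy=-17.849
  bounce: vy ← 0.65·17.849 = 11.602
Arc 2: start y=0.000, vy=11.602 → t=2.365, apex=6.861, x_land=38.716, impact vy=-11.602
  bounce: vy ← 0.65·11.602 = 7.541
Arc 3: start y=0.000, vy=7.541 → t=1.537, apex=2.899, x_land=50.016, impact vy=-7.541
  bounce: vy ← 0.65·7.541 = 4.902
Arc 4: start y=0.000, vy=4.902 → t=0.999, apex=1.225, x_land=57.361, impact vy=-4.902
  bounce: vy ← 0.65·4.902 = 3.186
Arc 5: start y=0.000, vy=3.186 → t=0.650, apex=0.517, x_land=62.136, impact vy=-3.186
  bounce: vy ← 0.65·3.186 = 2.071

1 2.902 16.238 21.330
2 2.365 6.861 38.716
3 1.537 2.899 50.016
4 0.999 1.225 57.361
5 0.650 0.517 62.136
final: 62.136 2.071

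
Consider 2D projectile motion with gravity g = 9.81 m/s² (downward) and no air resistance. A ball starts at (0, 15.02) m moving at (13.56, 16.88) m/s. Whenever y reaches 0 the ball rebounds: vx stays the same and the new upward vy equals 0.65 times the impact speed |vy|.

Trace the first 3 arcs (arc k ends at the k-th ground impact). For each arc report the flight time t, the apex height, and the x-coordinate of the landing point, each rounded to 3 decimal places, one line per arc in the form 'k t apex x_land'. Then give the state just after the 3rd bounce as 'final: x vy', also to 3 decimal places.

Arc 1: start y=15.020, vy=16.880 → t=4.175, apex=29.543, x_land=56.611, impact vy=-24.075
  bounce: vy ← 0.65·24.075 = 15.649
Arc 2: start y=0.000, vy=15.649 → t=3.190, apex=12.482, x_land=99.873, impact vy=-15.649
  bounce: vy ← 0.65·15.649 = 10.172
Arc 3: start y=0.000, vy=10.172 → t=2.074, apex=5.274, x_land=127.994, impact vy=-10.172
  bounce: vy ← 0.65·10.172 = 6.612

1 4.175 29.543 56.611
2 3.190 12.482 99.873
3 2.074 5.274 127.994
final: 127.994 6.612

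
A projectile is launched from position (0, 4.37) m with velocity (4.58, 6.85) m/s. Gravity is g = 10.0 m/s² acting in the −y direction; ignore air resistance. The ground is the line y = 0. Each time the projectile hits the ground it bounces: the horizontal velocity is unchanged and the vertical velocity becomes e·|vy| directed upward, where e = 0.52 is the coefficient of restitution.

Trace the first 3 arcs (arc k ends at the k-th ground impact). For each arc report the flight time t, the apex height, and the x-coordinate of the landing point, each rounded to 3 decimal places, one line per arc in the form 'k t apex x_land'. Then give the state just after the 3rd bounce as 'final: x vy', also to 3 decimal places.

Arc 1: start y=4.370, vy=6.850 → t=1.844, apex=6.716, x_land=8.445, impact vy=-11.590
  bounce: vy ← 0.52·11.590 = 6.027
Arc 2: start y=0.000, vy=6.027 → t=1.205, apex=1.816, x_land=13.966, impact vy=-6.027
  bounce: vy ← 0.52·6.027 = 3.134
Arc 3: start y=0.000, vy=3.134 → t=0.627, apex=0.491, x_land=16.836, impact vy=-3.134
  bounce: vy ← 0.52·3.134 = 1.630

1 1.844 6.716 8.445
2 1.205 1.816 13.966
3 0.627 0.491 16.836
final: 16.836 1.630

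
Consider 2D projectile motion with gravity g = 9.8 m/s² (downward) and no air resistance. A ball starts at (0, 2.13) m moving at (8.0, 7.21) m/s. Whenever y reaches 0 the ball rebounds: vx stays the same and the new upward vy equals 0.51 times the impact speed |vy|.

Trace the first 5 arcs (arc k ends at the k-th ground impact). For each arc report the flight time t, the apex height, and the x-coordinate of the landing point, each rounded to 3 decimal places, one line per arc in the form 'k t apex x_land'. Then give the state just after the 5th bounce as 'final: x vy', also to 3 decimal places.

Arc 1: start y=2.130, vy=7.210 → t=1.724, apex=4.782, x_land=13.789, impact vy=-9.682
  bounce: vy ← 0.51·9.682 = 4.938
Arc 2: start y=0.000, vy=4.938 → t=1.008, apex=1.244, x_land=21.850, impact vy=-4.938
  bounce: vy ← 0.51·4.938 = 2.518
Arc 3: start y=0.000, vy=2.518 → t=0.514, apex=0.324, x_land=25.962, impact vy=-2.518
  bounce: vy ← 0.51·2.518 = 1.284
Arc 4: start y=0.000, vy=1.284 → t=0.262, apex=0.084, x_land=28.058, impact vy=-1.284
  bounce: vy ← 0.51·1.284 = 0.655
Arc 5: start y=0.000, vy=0.655 → t=0.134, apex=0.022, x_land=29.128, impact vy=-0.655
  bounce: vy ← 0.51·0.655 = 0.334

1 1.724 4.782 13.789
2 1.008 1.244 21.850
3 0.514 0.324 25.962
4 0.262 0.084 28.058
5 0.134 0.022 29.128
final: 29.128 0.334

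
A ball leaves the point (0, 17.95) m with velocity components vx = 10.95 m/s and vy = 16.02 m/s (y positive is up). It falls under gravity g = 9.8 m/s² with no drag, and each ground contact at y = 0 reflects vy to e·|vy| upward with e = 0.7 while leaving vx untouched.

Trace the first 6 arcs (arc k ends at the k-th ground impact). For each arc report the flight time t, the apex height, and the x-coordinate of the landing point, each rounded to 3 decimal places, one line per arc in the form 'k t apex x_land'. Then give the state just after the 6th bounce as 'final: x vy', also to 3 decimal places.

Arc 1: start y=17.950, vy=16.020 → t=4.152, apex=31.044, x_land=45.461, impact vy=-24.667
  bounce: vy ← 0.7·24.667 = 17.267
Arc 2: start y=0.000, vy=17.267 → t=3.524, apex=15.212, x_land=84.048, impact vy=-17.267
  bounce: vy ← 0.7·17.267 = 12.087
Arc 3: start y=0.000, vy=12.087 → t=2.467, apex=7.454, x_land=111.058, impact vy=-12.087
  bounce: vy ← 0.7·12.087 = 8.461
Arc 4: start y=0.000, vy=8.461 → t=1.727, apex=3.652, x_land=129.965, impact vy=-8.461
  bounce: vy ← 0.7·8.461 = 5.923
Arc 5: start y=0.000, vy=5.923 → t=1.209, apex=1.790, x_land=143.200, impact vy=-5.923
  bounce: vy ← 0.7·5.923 = 4.146
Arc 6: start y=0.000, vy=4.146 → t=0.846, apex=0.877, x_land=152.465, impact vy=-4.146
  bounce: vy ← 0.7·4.146 = 2.902

1 4.152 31.044 45.461
2 3.524 15.212 84.048
3 2.467 7.454 111.058
4 1.727 3.652 129.965
5 1.209 1.790 143.200
6 0.846 0.877 152.465
final: 152.465 2.902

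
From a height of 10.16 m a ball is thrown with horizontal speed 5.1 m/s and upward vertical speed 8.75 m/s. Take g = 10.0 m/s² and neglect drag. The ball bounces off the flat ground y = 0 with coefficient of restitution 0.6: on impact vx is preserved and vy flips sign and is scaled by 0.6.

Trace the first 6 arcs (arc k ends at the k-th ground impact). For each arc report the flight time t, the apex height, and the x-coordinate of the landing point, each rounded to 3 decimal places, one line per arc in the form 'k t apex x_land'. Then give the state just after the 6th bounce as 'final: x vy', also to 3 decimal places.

Arc 1: start y=10.160, vy=8.750 → t=2.548, apex=13.988, x_land=12.993, impact vy=-16.726
  bounce: vy ← 0.6·16.726 = 10.036
Arc 2: start y=0.000, vy=10.036 → t=2.007, apex=5.036, x_land=23.229, impact vy=-10.036
  bounce: vy ← 0.6·10.036 = 6.021
Arc 3: start y=0.000, vy=6.021 → t=1.204, apex=1.813, x_land=29.371, impact vy=-6.021
  bounce: vy ← 0.6·6.021 = 3.613
Arc 4: start y=0.000, vy=3.613 → t=0.723, apex=0.653, x_land=33.056, impact vy=-3.613
  bounce: vy ← 0.6·3.613 = 2.168
Arc 5: start y=0.000, vy=2.168 → t=0.434, apex=0.235, x_land=35.267, impact vy=-2.168
  bounce: vy ← 0.6·2.168 = 1.301
Arc 6: start y=0.000, vy=1.301 → t=0.260, apex=0.085, x_land=36.594, impact vy=-1.301
  bounce: vy ← 0.6·1.301 = 0.780

1 2.548 13.988 12.993
2 2.007 5.036 23.229
3 1.204 1.813 29.371
4 0.723 0.653 33.056
5 0.434 0.235 35.267
6 0.260 0.085 36.594
final: 36.594 0.780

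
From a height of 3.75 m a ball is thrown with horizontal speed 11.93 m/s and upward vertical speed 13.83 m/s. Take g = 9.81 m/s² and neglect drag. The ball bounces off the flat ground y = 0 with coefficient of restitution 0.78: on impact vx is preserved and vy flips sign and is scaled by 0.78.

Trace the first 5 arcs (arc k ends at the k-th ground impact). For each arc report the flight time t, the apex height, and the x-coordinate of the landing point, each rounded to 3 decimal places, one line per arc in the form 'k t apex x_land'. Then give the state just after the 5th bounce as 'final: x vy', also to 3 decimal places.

1 3.069 13.499 36.610
2 2.588 8.213 67.484
3 2.019 4.997 91.565
4 1.574 3.040 110.349
5 1.228 1.849 125.000
final: 125.000 4.699

Arc 1: start y=3.750, vy=13.830 → t=3.069, apex=13.499, x_land=36.610, impact vy=-16.274
  bounce: vy ← 0.78·16.274 = 12.694
Arc 2: start y=0.000, vy=12.694 → t=2.588, apex=8.213, x_land=67.484, impact vy=-12.694
  bounce: vy ← 0.78·12.694 = 9.901
Arc 3: start y=0.000, vy=9.901 → t=2.019, apex=4.997, x_land=91.565, impact vy=-9.901
  bounce: vy ← 0.78·9.901 = 7.723
Arc 4: start y=0.000, vy=7.723 → t=1.574, apex=3.040, x_land=110.349, impact vy=-7.723
  bounce: vy ← 0.78·7.723 = 6.024
Arc 5: start y=0.000, vy=6.024 → t=1.228, apex=1.849, x_land=125.000, impact vy=-6.024
  bounce: vy ← 0.78·6.024 = 4.699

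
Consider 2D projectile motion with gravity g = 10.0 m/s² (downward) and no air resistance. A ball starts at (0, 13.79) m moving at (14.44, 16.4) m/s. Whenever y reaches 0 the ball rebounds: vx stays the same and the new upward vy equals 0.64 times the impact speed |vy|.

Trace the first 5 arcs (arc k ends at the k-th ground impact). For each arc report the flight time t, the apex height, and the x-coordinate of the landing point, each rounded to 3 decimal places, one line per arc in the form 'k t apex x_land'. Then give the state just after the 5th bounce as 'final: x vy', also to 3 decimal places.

1 3.974 27.238 57.385
2 2.988 11.157 100.525
3 1.912 4.570 128.134
4 1.224 1.872 145.804
5 0.783 0.767 157.113
final: 157.113 2.506

Arc 1: start y=13.790, vy=16.400 → t=3.974, apex=27.238, x_land=57.385, impact vy=-23.340
  bounce: vy ← 0.64·23.340 = 14.938
Arc 2: start y=0.000, vy=14.938 → t=2.988, apex=11.157, x_land=100.525, impact vy=-14.938
  bounce: vy ← 0.64·14.938 = 9.560
Arc 3: start y=0.000, vy=9.560 → t=1.912, apex=4.570, x_land=128.134, impact vy=-9.560
  bounce: vy ← 0.64·9.560 = 6.118
Arc 4: start y=0.000, vy=6.118 → t=1.224, apex=1.872, x_land=145.804, impact vy=-6.118
  bounce: vy ← 0.64·6.118 = 3.916
Arc 5: start y=0.000, vy=3.916 → t=0.783, apex=0.767, x_land=157.113, impact vy=-3.916
  bounce: vy ← 0.64·3.916 = 2.506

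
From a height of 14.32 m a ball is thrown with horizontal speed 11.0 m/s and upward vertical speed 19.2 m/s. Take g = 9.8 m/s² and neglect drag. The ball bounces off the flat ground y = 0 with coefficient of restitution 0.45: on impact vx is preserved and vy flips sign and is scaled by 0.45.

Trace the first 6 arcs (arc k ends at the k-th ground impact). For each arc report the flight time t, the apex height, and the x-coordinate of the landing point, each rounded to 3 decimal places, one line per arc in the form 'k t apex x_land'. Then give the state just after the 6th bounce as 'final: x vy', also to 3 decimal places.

Arc 1: start y=14.320, vy=19.200 → t=4.559, apex=33.128, x_land=50.153, impact vy=-25.482
  bounce: vy ← 0.45·25.482 = 11.467
Arc 2: start y=0.000, vy=11.467 → t=2.340, apex=6.708, x_land=75.894, impact vy=-11.467
  bounce: vy ← 0.45·11.467 = 5.160
Arc 3: start y=0.000, vy=5.160 → t=1.053, apex=1.358, x_land=87.478, impact vy=-5.160
  bounce: vy ← 0.45·5.160 = 2.322
Arc 4: start y=0.000, vy=2.322 → t=0.474, apex=0.275, x_land=92.691, impact vy=-2.322
  bounce: vy ← 0.45·2.322 = 1.045
Arc 5: start y=0.000, vy=1.045 → t=0.213, apex=0.056, x_land=95.037, impact vy=-1.045
  bounce: vy ← 0.45·1.045 = 0.470
Arc 6: start y=0.000, vy=0.470 → t=0.096, apex=0.011, x_land=96.092, impact vy=-0.470
  bounce: vy ← 0.45·0.470 = 0.212

1 4.559 33.128 50.153
2 2.340 6.708 75.894
3 1.053 1.358 87.478
4 0.474 0.275 92.691
5 0.213 0.056 95.037
6 0.096 0.011 96.092
final: 96.092 0.212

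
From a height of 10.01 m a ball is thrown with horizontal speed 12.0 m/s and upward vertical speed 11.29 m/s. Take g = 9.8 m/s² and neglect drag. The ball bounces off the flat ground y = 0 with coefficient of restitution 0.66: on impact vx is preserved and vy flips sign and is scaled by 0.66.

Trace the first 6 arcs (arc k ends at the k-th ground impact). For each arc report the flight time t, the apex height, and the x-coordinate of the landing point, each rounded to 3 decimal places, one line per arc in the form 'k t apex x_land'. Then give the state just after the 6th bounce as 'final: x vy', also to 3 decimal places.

Arc 1: start y=10.010, vy=11.290 → t=2.988, apex=16.513, x_land=35.854, impact vy=-17.991
  bounce: vy ← 0.66·17.991 = 11.874
Arc 2: start y=0.000, vy=11.874 → t=2.423, apex=7.193, x_land=64.932, impact vy=-11.874
  bounce: vy ← 0.66·11.874 = 7.837
Arc 3: start y=0.000, vy=7.837 → t=1.599, apex=3.133, x_land=84.124, impact vy=-7.837
  bounce: vy ← 0.66·7.837 = 5.172
Arc 4: start y=0.000, vy=5.172 → t=1.056, apex=1.365, x_land=96.791, impact vy=-5.172
  bounce: vy ← 0.66·5.172 = 3.414
Arc 5: start y=0.000, vy=3.414 → t=0.697, apex=0.595, x_land=105.151, impact vy=-3.414
  bounce: vy ← 0.66·3.414 = 2.253
Arc 6: start y=0.000, vy=2.253 → t=0.460, apex=0.259, x_land=110.668, impact vy=-2.253
  bounce: vy ← 0.66·2.253 = 1.487

1 2.988 16.513 35.854
2 2.423 7.193 64.932
3 1.599 3.133 84.124
4 1.056 1.365 96.791
5 0.697 0.595 105.151
6 0.460 0.259 110.668
final: 110.668 1.487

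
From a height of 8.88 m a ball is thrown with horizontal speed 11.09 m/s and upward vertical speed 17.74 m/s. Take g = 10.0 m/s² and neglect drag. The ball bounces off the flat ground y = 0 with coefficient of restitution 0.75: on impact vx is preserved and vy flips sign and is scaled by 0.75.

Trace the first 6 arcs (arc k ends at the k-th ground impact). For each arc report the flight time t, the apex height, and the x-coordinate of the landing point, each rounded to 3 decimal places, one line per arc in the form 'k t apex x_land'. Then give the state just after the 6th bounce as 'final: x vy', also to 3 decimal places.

Arc 1: start y=8.880, vy=17.740 → t=3.993, apex=24.615, x_land=44.280, impact vy=-22.188
  bounce: vy ← 0.75·22.188 = 16.641
Arc 2: start y=0.000, vy=16.641 → t=3.328, apex=13.846, x_land=81.190, impact vy=-16.641
  bounce: vy ← 0.75·16.641 = 12.481
Arc 3: start y=0.000, vy=12.481 → t=2.496, apex=7.788, x_land=108.872, impact vy=-12.481
  bounce: vy ← 0.75·12.481 = 9.361
Arc 4: start y=0.000, vy=9.361 → t=1.872, apex=4.381, x_land=129.634, impact vy=-9.361
  bounce: vy ← 0.75·9.361 = 7.020
Arc 5: start y=0.000, vy=7.020 → t=1.404, apex=2.464, x_land=145.205, impact vy=-7.020
  bounce: vy ← 0.75·7.020 = 5.265
Arc 6: start y=0.000, vy=5.265 → t=1.053, apex=1.386, x_land=156.884, impact vy=-5.265
  bounce: vy ← 0.75·5.265 = 3.949

1 3.993 24.615 44.280
2 3.328 13.846 81.190
3 2.496 7.788 108.872
4 1.872 4.381 129.634
5 1.404 2.464 145.205
6 1.053 1.386 156.884
final: 156.884 3.949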